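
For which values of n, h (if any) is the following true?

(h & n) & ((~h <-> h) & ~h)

No satisfying assignment exists.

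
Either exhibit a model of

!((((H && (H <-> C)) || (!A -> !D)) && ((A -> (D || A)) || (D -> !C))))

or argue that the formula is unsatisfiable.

C = False; D = True; A = False; H = False

  !((((H && (H <-> C)) || (!A -> !D)) && ((A -> (D || A)) || (D -> !C)))) = True
    ((H && (H <-> C)) || (!A -> !D)) && ((A -> (D || A)) || (D -> !C)) = False
      (H && (H <-> C)) || (!A -> !D) = False
        H && (H <-> C) = False
          H <-> C = True
        !A -> !D = False
          !A = True
          !D = False
      (A -> (D || A)) || (D -> !C) = True
        A -> (D || A) = True
          D || A = True
        D -> !C = True
          !C = True
The formula evaluates to True.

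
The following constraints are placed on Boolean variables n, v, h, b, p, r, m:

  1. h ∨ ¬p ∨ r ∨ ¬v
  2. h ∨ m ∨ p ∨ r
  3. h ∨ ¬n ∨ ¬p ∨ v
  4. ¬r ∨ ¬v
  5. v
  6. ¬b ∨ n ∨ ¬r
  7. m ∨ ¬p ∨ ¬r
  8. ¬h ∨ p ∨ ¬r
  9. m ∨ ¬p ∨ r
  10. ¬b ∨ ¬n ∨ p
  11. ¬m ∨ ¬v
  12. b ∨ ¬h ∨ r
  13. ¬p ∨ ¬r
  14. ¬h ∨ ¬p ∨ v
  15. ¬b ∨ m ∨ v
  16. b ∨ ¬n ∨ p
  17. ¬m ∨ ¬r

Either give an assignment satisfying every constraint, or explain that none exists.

Unit clause (v) forces v = True.
In (¬m ∨ ¬v) only ¬m is left, so m = False.
In (¬r ∨ ¬v) only ¬r is left, so r = False.
In (m ∨ ¬p ∨ r) only ¬p is left, so p = False.
In (h ∨ m ∨ p ∨ r) only h is left, so h = True.
In (b ∨ ¬h ∨ r) only b is left, so b = True.
In (¬b ∨ ¬n ∨ p) only ¬n is left, so n = False.
All clauses satisfied.

n = False, v = True, h = True, b = True, p = False, r = False, m = False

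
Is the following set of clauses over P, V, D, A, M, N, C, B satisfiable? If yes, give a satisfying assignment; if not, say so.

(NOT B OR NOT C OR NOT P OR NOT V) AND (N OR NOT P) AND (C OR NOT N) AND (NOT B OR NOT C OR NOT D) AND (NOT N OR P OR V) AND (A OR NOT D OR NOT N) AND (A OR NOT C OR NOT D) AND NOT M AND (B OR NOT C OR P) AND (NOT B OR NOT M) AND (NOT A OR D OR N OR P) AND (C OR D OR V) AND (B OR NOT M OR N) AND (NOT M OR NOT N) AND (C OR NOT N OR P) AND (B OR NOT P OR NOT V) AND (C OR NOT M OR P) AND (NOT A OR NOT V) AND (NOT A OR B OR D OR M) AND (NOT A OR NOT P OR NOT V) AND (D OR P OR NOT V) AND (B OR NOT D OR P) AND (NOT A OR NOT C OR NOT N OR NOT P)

P: False, V: True, D: True, A: False, M: False, N: False, C: False, B: True

Unit clause (NOT M) forces M = False.
Set P = False.
Set V = True.
  then (NOT A OR NOT V) forces A = False.
  then (D OR P OR NOT V) forces D = True.
  then (B OR NOT D OR P) forces B = True.
  then (NOT B OR NOT C OR NOT D) forces C = False.
  then (A OR NOT D OR NOT N) forces N = False.
All clauses satisfied.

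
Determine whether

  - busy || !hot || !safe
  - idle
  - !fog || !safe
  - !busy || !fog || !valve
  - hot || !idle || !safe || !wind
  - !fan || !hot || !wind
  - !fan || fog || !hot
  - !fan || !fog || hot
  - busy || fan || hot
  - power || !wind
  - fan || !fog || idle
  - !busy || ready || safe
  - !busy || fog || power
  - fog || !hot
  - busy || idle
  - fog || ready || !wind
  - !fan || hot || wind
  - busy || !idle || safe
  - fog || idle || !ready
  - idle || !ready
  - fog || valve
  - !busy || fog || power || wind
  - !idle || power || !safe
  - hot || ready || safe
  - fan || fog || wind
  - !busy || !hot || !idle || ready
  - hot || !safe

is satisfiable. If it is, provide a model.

Unit clause (idle) forces idle = True.
Set hot = False.
  then (hot || !safe) forces safe = False.
  then (busy || !idle || safe) forces busy = True.
  then (hot || ready || safe) forces ready = True.
Set fan = False.
Set wind = True.
  then (power || !wind) forces power = True.
Set valve = True.
  then (!busy || !fog || !valve) forces fog = False.
All clauses satisfied.

hot = False, fan = False, wind = True, power = True, idle = True, busy = True, valve = True, ready = True, fog = False, safe = False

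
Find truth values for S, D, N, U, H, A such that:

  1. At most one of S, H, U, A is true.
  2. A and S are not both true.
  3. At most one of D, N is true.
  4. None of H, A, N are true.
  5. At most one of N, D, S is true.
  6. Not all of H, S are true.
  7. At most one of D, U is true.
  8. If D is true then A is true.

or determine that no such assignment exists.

S = False, D = False, N = False, U = False, H = False, A = False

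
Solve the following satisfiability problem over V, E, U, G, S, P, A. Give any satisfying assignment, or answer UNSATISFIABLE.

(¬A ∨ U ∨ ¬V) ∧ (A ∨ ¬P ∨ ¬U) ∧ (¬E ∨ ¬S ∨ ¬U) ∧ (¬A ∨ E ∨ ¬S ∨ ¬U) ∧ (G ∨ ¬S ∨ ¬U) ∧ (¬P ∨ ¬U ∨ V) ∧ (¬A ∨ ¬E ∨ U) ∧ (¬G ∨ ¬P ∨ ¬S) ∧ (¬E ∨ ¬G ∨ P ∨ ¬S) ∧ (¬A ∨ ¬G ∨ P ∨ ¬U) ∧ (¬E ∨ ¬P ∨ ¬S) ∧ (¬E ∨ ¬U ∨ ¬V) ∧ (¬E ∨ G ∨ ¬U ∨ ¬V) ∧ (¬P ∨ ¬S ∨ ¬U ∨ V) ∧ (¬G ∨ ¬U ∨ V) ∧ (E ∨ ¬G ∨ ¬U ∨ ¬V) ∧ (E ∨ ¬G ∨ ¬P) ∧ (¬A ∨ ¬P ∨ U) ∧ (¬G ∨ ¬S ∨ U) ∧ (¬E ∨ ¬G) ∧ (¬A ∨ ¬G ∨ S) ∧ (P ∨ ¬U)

V: False, E: False, U: False, G: True, S: False, P: False, A: False

Set V = False.
Set E = False.
Try U = True:
  (¬P ∨ ¬U ∨ V) forces P = False.
  clause (P ∨ ¬U) is falsified — backtrack.
So U = False.
Set G = True.
  then (E ∨ ¬G ∨ ¬P) forces P = False.
  then (¬G ∨ ¬S ∨ U) forces S = False.
  then (¬A ∨ ¬G ∨ S) forces A = False.
All clauses satisfied.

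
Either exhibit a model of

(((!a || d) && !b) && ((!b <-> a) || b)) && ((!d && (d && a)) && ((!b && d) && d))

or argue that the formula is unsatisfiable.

Case d = True: the conjunct !d is False.
Case d = False: the conjunct d is False.
Both cases fail — unsatisfiable.

Unsatisfiable — no assignment works.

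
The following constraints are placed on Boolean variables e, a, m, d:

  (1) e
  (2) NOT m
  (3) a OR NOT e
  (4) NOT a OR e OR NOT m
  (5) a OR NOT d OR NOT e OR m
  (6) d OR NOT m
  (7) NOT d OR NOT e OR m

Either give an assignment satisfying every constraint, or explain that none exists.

e = True, a = True, m = False, d = False

Unit clause (e) forces e = True.
Unit clause (NOT m) forces m = False.
In (a OR NOT e) only a is left, so a = True.
In (NOT d OR NOT e OR m) only NOT d is left, so d = False.
Check each clause:
  (e): e holds.
  (NOT m): NOT m holds.
  (a OR NOT e): a holds.
  (NOT a OR e OR NOT m): e holds.
  (a OR NOT d OR NOT e OR m): a holds.
  (d OR NOT m): NOT m holds.
  (NOT d OR NOT e OR m): NOT d holds.
All clauses satisfied.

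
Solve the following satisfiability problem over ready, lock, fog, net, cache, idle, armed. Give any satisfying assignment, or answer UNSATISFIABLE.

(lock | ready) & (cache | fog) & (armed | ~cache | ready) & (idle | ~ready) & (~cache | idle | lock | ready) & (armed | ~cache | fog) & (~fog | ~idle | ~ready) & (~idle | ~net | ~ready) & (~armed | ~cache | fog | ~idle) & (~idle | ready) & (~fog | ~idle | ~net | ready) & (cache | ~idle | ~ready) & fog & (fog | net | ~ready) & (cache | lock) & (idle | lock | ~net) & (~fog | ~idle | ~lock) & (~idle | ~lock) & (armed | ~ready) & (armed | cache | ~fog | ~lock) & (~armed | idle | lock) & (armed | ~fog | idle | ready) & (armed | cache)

Unit clause (fog) forces fog = True.
Try ready = True:
  (idle | ~ready) forces idle = True.
  clause (~fog | ~idle | ~ready) is falsified — backtrack.
So ready = False.
  then (lock | ready) forces lock = True.
  then (~idle | ready) forces idle = False.
  then (armed | ~fog | idle | ready) forces armed = True.
Set net = False.
Set cache = True.
All clauses satisfied.

ready: False; lock: True; fog: True; net: False; cache: True; idle: False; armed: True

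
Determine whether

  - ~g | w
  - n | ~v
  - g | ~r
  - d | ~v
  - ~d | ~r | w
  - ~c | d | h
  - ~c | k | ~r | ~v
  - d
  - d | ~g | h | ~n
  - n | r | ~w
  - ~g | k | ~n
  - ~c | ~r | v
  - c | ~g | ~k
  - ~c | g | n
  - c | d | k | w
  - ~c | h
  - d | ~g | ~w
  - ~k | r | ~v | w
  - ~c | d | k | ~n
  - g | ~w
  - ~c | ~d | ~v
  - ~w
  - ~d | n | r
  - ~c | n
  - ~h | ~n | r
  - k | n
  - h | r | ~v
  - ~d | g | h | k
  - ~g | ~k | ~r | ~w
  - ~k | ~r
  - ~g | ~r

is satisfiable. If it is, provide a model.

n = True, d = True, w = False, r = False, k = True, h = False, g = False, v = False, c = False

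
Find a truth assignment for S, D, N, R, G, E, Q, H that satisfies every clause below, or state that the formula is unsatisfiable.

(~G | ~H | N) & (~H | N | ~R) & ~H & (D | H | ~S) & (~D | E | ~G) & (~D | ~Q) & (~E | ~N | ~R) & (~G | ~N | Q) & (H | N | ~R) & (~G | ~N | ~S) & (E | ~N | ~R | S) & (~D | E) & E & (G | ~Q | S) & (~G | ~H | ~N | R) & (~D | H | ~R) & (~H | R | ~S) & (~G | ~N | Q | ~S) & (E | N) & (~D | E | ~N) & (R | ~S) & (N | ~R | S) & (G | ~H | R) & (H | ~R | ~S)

S = False; D = True; N = False; R = False; G = False; E = True; Q = False; H = False

Unit clause (~H) forces H = False.
Unit clause (E) forces E = True.
Try S = True:
  (D | H | ~S) forces D = True.
  (~D | ~Q) forces Q = False.
  (~D | H | ~R) forces R = False.
  clause (R | ~S) is falsified — backtrack.
So S = False.
Set D = True.
  then (~D | ~Q) forces Q = False.
  then (~D | H | ~R) forces R = False.
Set N = False.
Set G = False.
All clauses satisfied.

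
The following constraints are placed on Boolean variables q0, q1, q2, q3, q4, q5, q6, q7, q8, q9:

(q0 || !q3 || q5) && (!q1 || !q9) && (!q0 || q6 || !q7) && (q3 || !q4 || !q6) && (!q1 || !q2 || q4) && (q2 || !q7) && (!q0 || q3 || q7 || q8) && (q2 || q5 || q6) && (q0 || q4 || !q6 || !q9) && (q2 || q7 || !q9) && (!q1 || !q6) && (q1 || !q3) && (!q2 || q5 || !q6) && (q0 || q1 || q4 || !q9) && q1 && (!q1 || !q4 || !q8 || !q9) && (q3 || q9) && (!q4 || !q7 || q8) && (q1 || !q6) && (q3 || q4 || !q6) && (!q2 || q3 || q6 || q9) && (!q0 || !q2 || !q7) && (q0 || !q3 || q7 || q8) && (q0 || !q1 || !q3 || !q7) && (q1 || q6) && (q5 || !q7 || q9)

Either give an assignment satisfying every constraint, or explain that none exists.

q0 = True, q1 = True, q2 = False, q3 = True, q4 = True, q5 = True, q6 = False, q7 = False, q8 = True, q9 = False

Unit clause (q1) forces q1 = True.
In (!q1 || !q9) only !q9 is left, so q9 = False.
In (!q1 || !q6) only !q6 is left, so q6 = False.
In (q3 || q9) only q3 is left, so q3 = True.
Set q0 = True.
  then (!q0 || q6 || !q7) forces q7 = False.
Set q2 = False.
  then (q2 || q5 || q6) forces q5 = True.
Set q4 = True.
Set q8 = True.
All clauses satisfied.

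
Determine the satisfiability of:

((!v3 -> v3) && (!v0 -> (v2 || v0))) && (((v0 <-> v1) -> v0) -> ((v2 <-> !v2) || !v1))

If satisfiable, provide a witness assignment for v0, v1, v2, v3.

v0=T, v1=F, v2=F, v3=T

  (!v3 -> v3) && (!v0 -> (v2 || v0)) = True
    !v3 -> v3 = True
      !v3 = False
    !v0 -> (v2 || v0) = True
      !v0 = False
      v2 || v0 = True
  ((v0 <-> v1) -> v0) -> ((v2 <-> !v2) || !v1) = True
    (v0 <-> v1) -> v0 = True
      v0 <-> v1 = False
    (v2 <-> !v2) || !v1 = True
      v2 <-> !v2 = False
        !v2 = True
      !v1 = True
Both conjuncts True, so the formula holds.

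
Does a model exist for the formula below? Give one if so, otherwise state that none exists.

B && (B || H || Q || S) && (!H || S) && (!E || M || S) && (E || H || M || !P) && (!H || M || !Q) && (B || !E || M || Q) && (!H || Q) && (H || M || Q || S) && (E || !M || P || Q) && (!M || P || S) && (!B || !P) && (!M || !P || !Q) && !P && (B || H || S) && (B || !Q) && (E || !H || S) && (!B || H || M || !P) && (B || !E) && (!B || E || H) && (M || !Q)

P: False, M: True, E: False, Q: True, B: True, S: True, H: True

Unit clause (B) forces B = True.
In (!B || !P) only !P is left, so P = False.
Set M = True.
  then (!M || P || S) forces S = True.
Set E = False.
  then (E || !M || P || Q) forces Q = True.
  then (!B || E || H) forces H = True.
All clauses satisfied.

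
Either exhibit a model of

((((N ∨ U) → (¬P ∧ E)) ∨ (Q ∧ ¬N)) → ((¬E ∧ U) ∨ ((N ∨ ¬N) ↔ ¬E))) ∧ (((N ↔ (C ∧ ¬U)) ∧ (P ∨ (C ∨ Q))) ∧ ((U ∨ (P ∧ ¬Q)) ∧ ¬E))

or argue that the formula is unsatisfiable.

E = False, C = True, U = True, P = True, N = False, Q = True

  (((N ∨ U) → (¬P ∧ E)) ∨ (Q ∧ ¬N)) → ((¬E ∧ U) ∨ ((N ∨ ¬N) ↔ ¬E)) = True
    ((N ∨ U) → (¬P ∧ E)) ∨ (Q ∧ ¬N) = True
      (N ∨ U) → (¬P ∧ E) = False
        N ∨ U = True
        ¬P ∧ E = False
          ¬P = False
      Q ∧ ¬N = True
        ¬N = True
    (¬E ∧ U) ∨ ((N ∨ ¬N) ↔ ¬E) = True
      ¬E ∧ U = True
        ¬E = True
      (N ∨ ¬N) ↔ ¬E = True
        N ∨ ¬N = True
          ¬N = True
        ¬E = True
  ((N ↔ (C ∧ ¬U)) ∧ (P ∨ (C ∨ Q))) ∧ ((U ∨ (P ∧ ¬Q)) ∧ ¬E) = True
    (N ↔ (C ∧ ¬U)) ∧ (P ∨ (C ∨ Q)) = True
      N ↔ (C ∧ ¬U) = True
        C ∧ ¬U = False
          ¬U = False
      P ∨ (C ∨ Q) = True
        C ∨ Q = True
    (U ∨ (P ∧ ¬Q)) ∧ ¬E = True
      U ∨ (P ∧ ¬Q) = True
        P ∧ ¬Q = False
          ¬Q = False
      ¬E = True
Both conjuncts True, so the formula holds.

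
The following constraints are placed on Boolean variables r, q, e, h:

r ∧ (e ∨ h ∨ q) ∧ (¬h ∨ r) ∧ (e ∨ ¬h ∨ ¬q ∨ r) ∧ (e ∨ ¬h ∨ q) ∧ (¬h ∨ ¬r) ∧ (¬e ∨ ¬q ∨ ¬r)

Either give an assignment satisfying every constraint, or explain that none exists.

r = True; q = False; e = True; h = False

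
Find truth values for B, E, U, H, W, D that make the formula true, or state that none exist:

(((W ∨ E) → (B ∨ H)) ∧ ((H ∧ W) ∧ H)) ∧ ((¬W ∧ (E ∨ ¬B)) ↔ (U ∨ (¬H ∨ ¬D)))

B = False; E = False; U = False; H = True; W = True; D = True

  ((W ∨ E) → (B ∨ H)) ∧ ((H ∧ W) ∧ H) = True
    (W ∨ E) → (B ∨ H) = True
      W ∨ E = True
      B ∨ H = True
    (H ∧ W) ∧ H = True
      H ∧ W = True
  (¬W ∧ (E ∨ ¬B)) ↔ (U ∨ (¬H ∨ ¬D)) = True
    ¬W ∧ (E ∨ ¬B) = False
      ¬W = False
      E ∨ ¬B = True
        ¬B = True
    U ∨ (¬H ∨ ¬D) = False
      ¬H ∨ ¬D = False
        ¬H = False
        ¬D = False
Both conjuncts True, so the formula holds.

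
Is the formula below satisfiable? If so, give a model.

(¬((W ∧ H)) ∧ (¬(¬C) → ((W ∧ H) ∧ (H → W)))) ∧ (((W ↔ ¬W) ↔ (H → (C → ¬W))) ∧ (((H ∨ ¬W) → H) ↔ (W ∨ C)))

Unsatisfiable — no assignment works.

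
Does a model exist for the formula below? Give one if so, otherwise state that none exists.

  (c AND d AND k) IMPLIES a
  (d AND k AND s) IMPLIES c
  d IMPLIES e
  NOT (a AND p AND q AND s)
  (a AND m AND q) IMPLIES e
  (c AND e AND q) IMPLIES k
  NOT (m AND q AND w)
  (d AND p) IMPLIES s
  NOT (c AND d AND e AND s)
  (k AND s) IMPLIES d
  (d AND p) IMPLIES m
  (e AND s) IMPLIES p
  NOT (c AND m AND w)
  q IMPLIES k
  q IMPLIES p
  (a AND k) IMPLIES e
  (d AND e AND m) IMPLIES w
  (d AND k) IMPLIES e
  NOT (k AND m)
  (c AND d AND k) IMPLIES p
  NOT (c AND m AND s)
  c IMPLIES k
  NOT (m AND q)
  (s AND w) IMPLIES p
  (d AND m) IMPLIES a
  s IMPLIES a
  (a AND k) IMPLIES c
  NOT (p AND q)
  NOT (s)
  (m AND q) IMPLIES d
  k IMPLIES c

w=T, c=T, q=F, e=T, m=F, k=T, a=F, p=T, s=F, d=F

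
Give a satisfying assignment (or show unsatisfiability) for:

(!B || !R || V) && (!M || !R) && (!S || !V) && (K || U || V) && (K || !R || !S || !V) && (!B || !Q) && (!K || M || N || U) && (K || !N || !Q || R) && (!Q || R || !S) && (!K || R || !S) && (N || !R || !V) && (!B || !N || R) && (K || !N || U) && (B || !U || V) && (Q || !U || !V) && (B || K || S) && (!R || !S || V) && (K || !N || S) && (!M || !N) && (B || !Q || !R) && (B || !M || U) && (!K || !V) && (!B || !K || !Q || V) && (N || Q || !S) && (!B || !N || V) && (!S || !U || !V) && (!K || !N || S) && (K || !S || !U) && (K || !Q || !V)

N: False, K: False, B: True, R: False, U: False, M: False, S: False, V: True, Q: False

Set N = False.
Set K = False.
Try B = False:
  (B || K || S) forces S = True.
  (!S || !V) forces V = False.
  (K || U || V) forces U = True.
  clause (B || !U || V) is falsified — backtrack.
So B = True.
  then (!B || !Q) forces Q = False.
  then (N || Q || !S) forces S = False.
Set R = False.
Set U = False.
  then (K || U || V) forces V = True.
Set M = False.
All clauses satisfied.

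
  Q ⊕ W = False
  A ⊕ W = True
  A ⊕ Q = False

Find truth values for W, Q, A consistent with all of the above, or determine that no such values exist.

Unsatisfiable — no assignment works.

Adding constraints 1, 2, 3 mod 2: every variable appears an even number of times on the left, so the left side is 0.
But the right sides sum to 1 (mod 2). 0 ≠ 1 — the system is inconsistent.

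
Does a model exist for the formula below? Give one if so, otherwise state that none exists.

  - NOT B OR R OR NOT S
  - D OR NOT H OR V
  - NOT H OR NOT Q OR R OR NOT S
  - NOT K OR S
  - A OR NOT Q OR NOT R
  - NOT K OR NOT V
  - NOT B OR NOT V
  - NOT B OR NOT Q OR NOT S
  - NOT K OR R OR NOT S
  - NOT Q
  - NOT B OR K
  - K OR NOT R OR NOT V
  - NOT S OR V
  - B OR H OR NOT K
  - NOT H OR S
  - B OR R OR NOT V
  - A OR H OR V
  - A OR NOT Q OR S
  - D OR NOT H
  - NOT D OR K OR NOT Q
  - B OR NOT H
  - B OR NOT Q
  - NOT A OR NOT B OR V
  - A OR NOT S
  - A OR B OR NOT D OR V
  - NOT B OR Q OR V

Unit clause (NOT Q) forces Q = False.
Set D = True.
Try H = True:
  (NOT H OR S) forces S = True.
  (NOT S OR V) forces V = True.
  (NOT K OR NOT V) forces K = False.
  (NOT B OR NOT V) forces B = False.
  clause (B OR NOT H) is falsified — backtrack.
So H = False.
Set V = False.
  then (NOT S OR V) forces S = False.
  then (A OR H OR V) forces A = True.
  then (NOT A OR NOT B OR V) forces B = False.
  then (NOT K OR S) forces K = False.
Set R = True.
All clauses satisfied.

D = True; H = False; Q = False; V = False; B = False; A = True; R = True; S = False; K = False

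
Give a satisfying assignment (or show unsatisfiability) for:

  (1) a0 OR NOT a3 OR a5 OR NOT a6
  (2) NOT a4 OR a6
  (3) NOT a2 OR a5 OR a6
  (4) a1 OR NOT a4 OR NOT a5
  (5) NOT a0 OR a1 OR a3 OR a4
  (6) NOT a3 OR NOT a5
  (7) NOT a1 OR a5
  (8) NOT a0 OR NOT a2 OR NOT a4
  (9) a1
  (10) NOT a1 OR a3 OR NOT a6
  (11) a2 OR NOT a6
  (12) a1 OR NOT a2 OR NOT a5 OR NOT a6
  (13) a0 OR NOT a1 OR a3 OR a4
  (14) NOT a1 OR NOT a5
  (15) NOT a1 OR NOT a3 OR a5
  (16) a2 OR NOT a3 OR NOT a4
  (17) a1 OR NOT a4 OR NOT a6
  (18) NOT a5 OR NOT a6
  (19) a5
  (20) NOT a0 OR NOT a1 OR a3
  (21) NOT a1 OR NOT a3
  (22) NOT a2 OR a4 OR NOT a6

Case a1 = True:
  (NOT a1 OR a5) forces a5 = True.
  Clause (NOT a1 OR NOT a5) is falsified — contradiction.
Case a1 = False:
  Clause (a1) is falsified — contradiction.
Both cases fail, so the formula is unsatisfiable.

Unsatisfiable — no assignment works.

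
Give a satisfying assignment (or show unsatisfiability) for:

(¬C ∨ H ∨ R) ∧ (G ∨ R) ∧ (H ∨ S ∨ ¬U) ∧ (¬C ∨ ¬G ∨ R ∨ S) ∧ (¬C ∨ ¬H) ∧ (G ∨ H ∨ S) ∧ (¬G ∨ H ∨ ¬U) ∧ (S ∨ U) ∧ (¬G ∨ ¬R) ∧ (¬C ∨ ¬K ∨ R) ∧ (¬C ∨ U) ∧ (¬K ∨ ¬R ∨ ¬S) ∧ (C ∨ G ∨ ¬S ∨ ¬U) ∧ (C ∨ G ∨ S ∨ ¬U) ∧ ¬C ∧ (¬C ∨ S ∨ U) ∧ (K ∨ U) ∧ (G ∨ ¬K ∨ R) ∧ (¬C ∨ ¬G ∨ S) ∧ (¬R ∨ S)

G = True; R = False; K = True; H = True; U = True; S = True; C = False

Unit clause (¬C) forces C = False.
Set G = True.
  then (¬G ∨ ¬R) forces R = False.
Set K = True.
Set H = True.
Set U = True.
Set S = True.
All clauses satisfied.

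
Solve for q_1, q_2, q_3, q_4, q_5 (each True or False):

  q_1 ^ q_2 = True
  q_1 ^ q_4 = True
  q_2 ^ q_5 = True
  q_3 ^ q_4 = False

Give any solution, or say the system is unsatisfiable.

q_1 = False; q_2 = True; q_3 = True; q_4 = True; q_5 = False

q_1 ^ q_2 = F ^ T = True ✓
q_1 ^ q_4 = F ^ T = True ✓
q_2 ^ q_5 = T ^ F = True ✓
q_3 ^ q_4 = T ^ T = False ✓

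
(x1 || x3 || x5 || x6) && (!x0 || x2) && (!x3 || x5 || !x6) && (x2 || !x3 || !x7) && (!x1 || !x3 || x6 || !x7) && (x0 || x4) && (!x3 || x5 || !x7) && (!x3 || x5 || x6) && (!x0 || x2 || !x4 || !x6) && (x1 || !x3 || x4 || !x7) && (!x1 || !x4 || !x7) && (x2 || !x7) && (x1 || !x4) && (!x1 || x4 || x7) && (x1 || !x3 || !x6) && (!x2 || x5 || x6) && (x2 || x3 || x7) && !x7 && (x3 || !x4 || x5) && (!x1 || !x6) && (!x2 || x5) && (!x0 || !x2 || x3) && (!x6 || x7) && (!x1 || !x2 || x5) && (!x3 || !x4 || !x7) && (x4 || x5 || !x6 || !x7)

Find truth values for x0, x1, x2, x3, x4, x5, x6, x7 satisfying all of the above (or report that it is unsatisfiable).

x0: False, x1: True, x2: True, x3: False, x4: True, x5: True, x6: False, x7: False

Unit clause (!x7) forces x7 = False.
In (!x6 || x7) only !x6 is left, so x6 = False.
Set x0 = False.
  then (x0 || x4) forces x4 = True.
  then (x1 || !x4) forces x1 = True.
Set x2 = True.
  then (!x2 || x5 || x6) forces x5 = True.
Set x3 = False.
All clauses satisfied.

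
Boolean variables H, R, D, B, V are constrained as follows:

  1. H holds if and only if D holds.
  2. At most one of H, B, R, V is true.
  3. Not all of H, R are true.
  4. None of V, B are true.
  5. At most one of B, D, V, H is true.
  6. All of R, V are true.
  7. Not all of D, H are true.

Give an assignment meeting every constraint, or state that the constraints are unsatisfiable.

Unsatisfiable — no assignment works.

Case V = True:
  Constraint (4) is violated (V=T) — contradiction.
Case V = False:
  Constraint (6) is violated (V=F) — contradiction.
Both cases fail — unsatisfiable.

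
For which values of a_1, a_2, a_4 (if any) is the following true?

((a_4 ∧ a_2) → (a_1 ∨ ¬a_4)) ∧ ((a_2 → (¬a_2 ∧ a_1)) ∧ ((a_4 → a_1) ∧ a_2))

Case a_2 = True: the conjunct a_2 → (¬a_2 ∧ a_1) becomes True → (False ∧ a_1) = False.
Case a_2 = False: the conjunct a_2 is False.
Both cases fail — unsatisfiable.

UNSATISFIABLE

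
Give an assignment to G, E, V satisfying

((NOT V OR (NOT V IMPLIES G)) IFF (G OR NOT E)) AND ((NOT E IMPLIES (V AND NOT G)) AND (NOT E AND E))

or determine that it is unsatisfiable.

Unsatisfiable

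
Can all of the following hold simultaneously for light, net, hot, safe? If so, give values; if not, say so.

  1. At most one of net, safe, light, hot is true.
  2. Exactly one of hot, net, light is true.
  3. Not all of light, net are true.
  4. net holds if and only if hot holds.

light: True; net: False; hot: False; safe: False

  (1) {net, safe, light, hot}: 1 true — at most one ✓
  (2) {hot, net, light}: 1 true — exactly one ✓
  (3) {light, net}: 1/2 true — not all ✓
  (4) net=F, hot=F — same ✓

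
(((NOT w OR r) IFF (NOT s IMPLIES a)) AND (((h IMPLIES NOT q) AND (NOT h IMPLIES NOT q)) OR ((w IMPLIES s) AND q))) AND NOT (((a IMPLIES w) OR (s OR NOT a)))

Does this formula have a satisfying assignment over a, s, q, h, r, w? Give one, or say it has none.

a: True, s: False, q: True, h: False, r: True, w: False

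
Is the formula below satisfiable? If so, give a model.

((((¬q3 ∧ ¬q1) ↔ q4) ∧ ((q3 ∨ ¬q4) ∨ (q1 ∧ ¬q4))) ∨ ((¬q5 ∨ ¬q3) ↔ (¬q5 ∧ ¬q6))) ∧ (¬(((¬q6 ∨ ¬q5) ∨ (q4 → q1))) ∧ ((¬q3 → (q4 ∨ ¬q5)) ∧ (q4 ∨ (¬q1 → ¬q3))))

q1: False, q3: True, q4: True, q5: True, q6: True

  (((¬q3 ∧ ¬q1) ↔ q4) ∧ ((q3 ∨ ¬q4) ∨ (q1 ∧ ¬q4))) ∨ ((¬q5 ∨ ¬q3) ↔ (¬q5 ∧ ¬q6)) = True
    ((¬q3 ∧ ¬q1) ↔ q4) ∧ ((q3 ∨ ¬q4) ∨ (q1 ∧ ¬q4)) = False
      (¬q3 ∧ ¬q1) ↔ q4 = False
        ¬q3 ∧ ¬q1 = False
          ¬q3 = False
          ¬q1 = True
      (q3 ∨ ¬q4) ∨ (q1 ∧ ¬q4) = True
        q3 ∨ ¬q4 = True
          ¬q4 = False
        q1 ∧ ¬q4 = False
          ¬q4 = False
    (¬q5 ∨ ¬q3) ↔ (¬q5 ∧ ¬q6) = True
      ¬q5 ∨ ¬q3 = False
        ¬q5 = False
        ¬q3 = False
      ¬q5 ∧ ¬q6 = False
        ¬q5 = False
        ¬q6 = False
  ¬(((¬q6 ∨ ¬q5) ∨ (q4 → q1))) ∧ ((¬q3 → (q4 ∨ ¬q5)) ∧ (q4 ∨ (¬q1 → ¬q3))) = True
    ¬(((¬q6 ∨ ¬q5) ∨ (q4 → q1))) = True
      (¬q6 ∨ ¬q5) ∨ (q4 → q1) = False
        ¬q6 ∨ ¬q5 = False
          ¬q6 = False
          ¬q5 = False
        q4 → q1 = False
    (¬q3 → (q4 ∨ ¬q5)) ∧ (q4 ∨ (¬q1 → ¬q3)) = True
      ¬q3 → (q4 ∨ ¬q5) = True
        ¬q3 = False
        q4 ∨ ¬q5 = True
          ¬q5 = False
      q4 ∨ (¬q1 → ¬q3) = True
        ¬q1 → ¬q3 = False
          ¬q1 = True
          ¬q3 = False
Both conjuncts True, so the formula holds.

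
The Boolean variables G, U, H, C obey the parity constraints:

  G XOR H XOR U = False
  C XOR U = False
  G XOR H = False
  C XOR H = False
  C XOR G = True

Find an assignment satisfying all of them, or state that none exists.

Adding constraints 3, 4, 5 mod 2: every variable appears an even number of times on the left, so the left side is 0.
But the right sides sum to 1 (mod 2). 0 ≠ 1 — the system is inconsistent.

UNSATISFIABLE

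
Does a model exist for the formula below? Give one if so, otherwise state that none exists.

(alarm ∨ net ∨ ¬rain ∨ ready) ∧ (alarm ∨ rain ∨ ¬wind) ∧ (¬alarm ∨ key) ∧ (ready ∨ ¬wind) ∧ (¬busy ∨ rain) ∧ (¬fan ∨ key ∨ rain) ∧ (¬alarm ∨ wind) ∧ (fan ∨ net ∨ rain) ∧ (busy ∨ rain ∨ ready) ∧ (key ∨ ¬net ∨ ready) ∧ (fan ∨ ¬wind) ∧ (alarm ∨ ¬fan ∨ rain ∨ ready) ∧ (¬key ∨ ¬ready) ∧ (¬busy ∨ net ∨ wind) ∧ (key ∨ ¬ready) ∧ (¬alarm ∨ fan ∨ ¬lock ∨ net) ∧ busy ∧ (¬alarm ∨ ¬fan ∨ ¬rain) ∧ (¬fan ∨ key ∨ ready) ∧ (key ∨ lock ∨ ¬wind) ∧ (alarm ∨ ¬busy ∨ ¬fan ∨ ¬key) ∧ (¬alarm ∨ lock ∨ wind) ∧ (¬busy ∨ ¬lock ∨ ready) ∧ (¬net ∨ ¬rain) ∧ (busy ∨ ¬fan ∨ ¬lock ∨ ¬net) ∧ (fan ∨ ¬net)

Case ready = True:
  (¬key ∨ ¬ready) forces key = False.
  Clause (key ∨ ¬ready) is falsified — contradiction.
Case ready = False:
  (ready ∨ ¬wind) forces wind = False.
  (¬alarm ∨ wind) forces alarm = False.
  (busy) forces busy = True.
  (¬busy ∨ rain) forces rain = True.
  (alarm ∨ net ∨ ¬rain ∨ ready) forces net = True.
  Clause (¬net ∨ ¬rain) is falsified — contradiction.
Both cases fail, so the formula is unsatisfiable.

Unsatisfiable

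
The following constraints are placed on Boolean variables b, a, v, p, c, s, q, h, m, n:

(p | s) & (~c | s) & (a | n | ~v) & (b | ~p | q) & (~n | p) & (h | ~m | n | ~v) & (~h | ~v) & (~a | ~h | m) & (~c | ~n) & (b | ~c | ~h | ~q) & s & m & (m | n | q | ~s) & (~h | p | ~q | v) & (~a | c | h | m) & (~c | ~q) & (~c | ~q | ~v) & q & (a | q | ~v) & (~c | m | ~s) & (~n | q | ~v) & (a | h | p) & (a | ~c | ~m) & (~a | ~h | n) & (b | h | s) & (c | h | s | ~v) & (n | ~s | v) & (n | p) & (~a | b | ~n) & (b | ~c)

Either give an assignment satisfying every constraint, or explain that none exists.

b = True, a = False, v = False, p = True, c = False, s = True, q = True, h = False, m = True, n = True

Unit clause (s) forces s = True.
Unit clause (m) forces m = True.
Unit clause (q) forces q = True.
In (~c | ~q) only ~c is left, so c = False.
Set b = True.
Set a = False.
Set v = False.
  then (n | ~s | v) forces n = True.
  then (~n | p) forces p = True.
Set h = False.
All clauses satisfied.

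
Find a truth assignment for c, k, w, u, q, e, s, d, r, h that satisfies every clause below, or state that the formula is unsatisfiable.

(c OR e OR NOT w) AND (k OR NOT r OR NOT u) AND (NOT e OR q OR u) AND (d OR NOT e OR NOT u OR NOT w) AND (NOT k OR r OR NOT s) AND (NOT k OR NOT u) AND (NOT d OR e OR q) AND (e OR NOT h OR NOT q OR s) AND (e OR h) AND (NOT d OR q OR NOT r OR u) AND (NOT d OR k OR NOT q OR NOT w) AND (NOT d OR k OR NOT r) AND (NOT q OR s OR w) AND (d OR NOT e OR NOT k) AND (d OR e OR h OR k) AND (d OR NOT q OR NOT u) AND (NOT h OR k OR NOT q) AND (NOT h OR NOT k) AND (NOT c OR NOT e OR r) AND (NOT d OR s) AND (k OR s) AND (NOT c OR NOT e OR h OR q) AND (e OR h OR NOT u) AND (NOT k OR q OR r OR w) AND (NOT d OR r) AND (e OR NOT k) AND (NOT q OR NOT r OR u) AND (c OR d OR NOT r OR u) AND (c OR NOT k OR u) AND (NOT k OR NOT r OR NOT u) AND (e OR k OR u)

Set c = False.
Try k = True:
  (NOT k OR NOT u) forces u = False.
  clause (c OR NOT k OR u) is falsified — backtrack.
So k = False.
  then (k OR s) forces s = True.
Set w = False.
Set u = True.
  then (k OR NOT r OR NOT u) forces r = False.
  then (NOT d OR r) forces d = False.
  then (d OR NOT q OR NOT u) forces q = False.
Set e = False.
  then (e OR h) forces h = True.
All clauses satisfied.

c=F; k=F; w=F; u=T; q=F; e=F; s=T; d=F; r=F; h=T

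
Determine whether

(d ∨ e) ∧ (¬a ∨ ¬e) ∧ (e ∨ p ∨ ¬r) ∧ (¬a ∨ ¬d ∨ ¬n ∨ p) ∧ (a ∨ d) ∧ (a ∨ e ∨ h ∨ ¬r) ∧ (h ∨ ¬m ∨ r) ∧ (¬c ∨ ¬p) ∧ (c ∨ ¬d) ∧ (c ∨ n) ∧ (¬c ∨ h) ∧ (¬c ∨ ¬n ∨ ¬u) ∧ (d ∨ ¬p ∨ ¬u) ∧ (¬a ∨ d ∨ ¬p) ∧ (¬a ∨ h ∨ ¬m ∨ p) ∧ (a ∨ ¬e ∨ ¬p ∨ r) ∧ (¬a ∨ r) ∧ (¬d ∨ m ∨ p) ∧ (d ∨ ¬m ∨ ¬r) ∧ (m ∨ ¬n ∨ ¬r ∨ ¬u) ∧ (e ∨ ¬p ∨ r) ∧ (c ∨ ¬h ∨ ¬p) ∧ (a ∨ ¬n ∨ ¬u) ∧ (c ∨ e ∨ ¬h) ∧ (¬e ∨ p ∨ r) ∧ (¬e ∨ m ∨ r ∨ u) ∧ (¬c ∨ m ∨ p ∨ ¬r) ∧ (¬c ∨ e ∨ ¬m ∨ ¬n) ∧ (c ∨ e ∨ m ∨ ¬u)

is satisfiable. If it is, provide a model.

Set e = False.
  then (d ∨ e) forces d = True.
  then (c ∨ ¬d) forces c = True.
  then (¬c ∨ h) forces h = True.
  then (¬c ∨ ¬p) forces p = False.
  then (¬d ∨ m ∨ p) forces m = True.
  then (¬c ∨ e ∨ ¬m ∨ ¬n) forces n = False.
  then (e ∨ p ∨ ¬r) forces r = False.
  then (¬a ∨ r) forces a = False.
Set u = False.
All clauses satisfied.

e = False, n = False, r = False, u = False, p = False, a = False, d = True, m = True, c = True, h = True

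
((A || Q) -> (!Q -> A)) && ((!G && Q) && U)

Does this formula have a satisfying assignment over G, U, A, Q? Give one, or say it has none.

G=F, U=T, A=F, Q=T

  (A || Q) -> (!Q -> A) = True
    A || Q = True
    !Q -> A = True
      !Q = False
  (!G && Q) && U = True
    !G && Q = True
      !G = True
Both conjuncts True, so the formula holds.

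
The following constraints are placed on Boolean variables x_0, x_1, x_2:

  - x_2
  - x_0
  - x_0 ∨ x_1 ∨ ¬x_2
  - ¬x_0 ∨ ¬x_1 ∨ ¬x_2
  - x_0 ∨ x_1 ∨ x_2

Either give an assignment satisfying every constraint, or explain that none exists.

x_0 = True; x_1 = False; x_2 = True

Unit clause (x_2) forces x_2 = True.
Unit clause (x_0) forces x_0 = True.
In (¬x_0 ∨ ¬x_1 ∨ ¬x_2) only ¬x_1 is left, so x_1 = False.
All clauses satisfied.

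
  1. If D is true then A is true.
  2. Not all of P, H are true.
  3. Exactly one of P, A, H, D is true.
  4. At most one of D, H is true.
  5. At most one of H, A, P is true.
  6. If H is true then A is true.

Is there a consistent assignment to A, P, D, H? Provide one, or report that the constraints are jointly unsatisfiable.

A = True; P = False; D = False; H = False

  (1) D=F ⇒ A: vacuous ✓
  (2) {P, H}: 0/2 true — not all ✓
  (3) {P, A, H, D}: 1 true — exactly one ✓
  (4) {D, H}: 0 true — at most one ✓
  (5) {H, A, P}: 1 true — at most one ✓
  (6) H=F ⇒ A: vacuous ✓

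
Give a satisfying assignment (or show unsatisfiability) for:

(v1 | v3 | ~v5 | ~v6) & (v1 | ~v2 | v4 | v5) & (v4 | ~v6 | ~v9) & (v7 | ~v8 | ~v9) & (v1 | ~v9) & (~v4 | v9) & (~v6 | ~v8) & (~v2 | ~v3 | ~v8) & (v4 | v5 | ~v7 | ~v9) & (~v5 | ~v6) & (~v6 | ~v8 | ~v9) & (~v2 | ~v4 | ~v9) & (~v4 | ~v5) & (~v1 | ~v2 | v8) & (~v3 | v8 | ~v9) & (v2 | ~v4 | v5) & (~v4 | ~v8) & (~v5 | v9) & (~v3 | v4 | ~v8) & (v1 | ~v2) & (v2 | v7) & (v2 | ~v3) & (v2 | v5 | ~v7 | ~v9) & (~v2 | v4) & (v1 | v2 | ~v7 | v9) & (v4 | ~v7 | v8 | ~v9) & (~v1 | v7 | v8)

Set v1 = True.
Set v2 = False.
  then (v2 | v7) forces v7 = True.
  then (v2 | ~v3) forces v3 = False.
Try v4 = True:
  (~v4 | v9) forces v9 = True.
  (~v4 | ~v5) forces v5 = False.
  clause (v2 | ~v4 | v5) is falsified — backtrack.
So v4 = False.
Set v5 = False.
  then (v4 | v5 | ~v7 | ~v9) forces v9 = False.
Set v6 = False.
Set v8 = False.
All clauses satisfied.

v1=T; v2=F; v3=F; v4=F; v5=F; v6=F; v7=T; v8=F; v9=F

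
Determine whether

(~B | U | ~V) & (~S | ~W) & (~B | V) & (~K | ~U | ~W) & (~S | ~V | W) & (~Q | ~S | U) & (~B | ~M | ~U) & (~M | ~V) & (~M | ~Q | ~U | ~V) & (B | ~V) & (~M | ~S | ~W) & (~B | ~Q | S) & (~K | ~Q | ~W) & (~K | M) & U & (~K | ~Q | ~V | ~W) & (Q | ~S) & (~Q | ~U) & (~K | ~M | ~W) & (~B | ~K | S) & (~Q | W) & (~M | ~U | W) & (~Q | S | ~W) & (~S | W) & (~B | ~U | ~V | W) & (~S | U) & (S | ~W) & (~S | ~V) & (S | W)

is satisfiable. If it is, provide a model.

Case U = True:
  (~Q | ~U) forces Q = False.
  (Q | ~S) forces S = False.
  (S | ~W) forces W = False.
  Clause (S | W) is falsified — contradiction.
Case U = False:
  Clause (U) is falsified — contradiction.
Both cases fail, so the formula is unsatisfiable.

No satisfying assignment exists.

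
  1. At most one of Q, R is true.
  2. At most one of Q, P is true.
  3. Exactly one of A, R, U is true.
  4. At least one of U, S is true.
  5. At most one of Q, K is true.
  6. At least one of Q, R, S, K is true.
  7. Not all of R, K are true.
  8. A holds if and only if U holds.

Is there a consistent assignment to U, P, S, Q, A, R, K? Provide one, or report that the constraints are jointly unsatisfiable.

U: False; P: False; S: True; Q: False; A: False; R: True; K: False

  (1) {Q, R}: 1 true — at most one ✓
  (2) {Q, P}: 0 true — at most one ✓
  (3) {A, R, U}: 1 true — exactly one ✓
  (4) {U, S}: 1 true — at least one ✓
  (5) {Q, K}: 0 true — at most one ✓
  (6) {Q, R, S, K}: 2 true — at least one ✓
  (7) {R, K}: 1/2 true — not all ✓
  (8) A=F, U=F — same ✓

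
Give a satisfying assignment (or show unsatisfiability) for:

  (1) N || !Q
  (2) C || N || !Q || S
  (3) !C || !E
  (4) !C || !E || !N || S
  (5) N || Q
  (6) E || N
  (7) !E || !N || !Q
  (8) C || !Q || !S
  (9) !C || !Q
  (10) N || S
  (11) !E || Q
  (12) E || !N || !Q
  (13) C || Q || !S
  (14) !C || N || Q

Q=F, N=T, S=F, E=F, C=T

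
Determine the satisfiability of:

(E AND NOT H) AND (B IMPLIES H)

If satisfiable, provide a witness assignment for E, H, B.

E = True; H = False; B = False

  E AND NOT H = True
    NOT H = True
  B IMPLIES H = True
Both conjuncts True, so the formula holds.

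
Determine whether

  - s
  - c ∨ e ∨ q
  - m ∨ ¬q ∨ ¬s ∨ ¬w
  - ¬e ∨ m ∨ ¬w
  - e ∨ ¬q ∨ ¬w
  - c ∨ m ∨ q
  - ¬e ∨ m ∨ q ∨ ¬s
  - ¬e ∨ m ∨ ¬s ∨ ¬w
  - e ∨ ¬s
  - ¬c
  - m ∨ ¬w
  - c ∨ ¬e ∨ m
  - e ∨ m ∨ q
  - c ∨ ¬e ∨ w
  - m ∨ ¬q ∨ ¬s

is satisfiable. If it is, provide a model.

Unit clause (s) forces s = True.
In (e ∨ ¬s) only e is left, so e = True.
Unit clause (¬c) forces c = False.
In (c ∨ ¬e ∨ m) only m is left, so m = True.
In (c ∨ ¬e ∨ w) only w is left, so w = True.
Set q = True.
All clauses satisfied.

q=T, s=T, w=T, m=T, c=F, e=T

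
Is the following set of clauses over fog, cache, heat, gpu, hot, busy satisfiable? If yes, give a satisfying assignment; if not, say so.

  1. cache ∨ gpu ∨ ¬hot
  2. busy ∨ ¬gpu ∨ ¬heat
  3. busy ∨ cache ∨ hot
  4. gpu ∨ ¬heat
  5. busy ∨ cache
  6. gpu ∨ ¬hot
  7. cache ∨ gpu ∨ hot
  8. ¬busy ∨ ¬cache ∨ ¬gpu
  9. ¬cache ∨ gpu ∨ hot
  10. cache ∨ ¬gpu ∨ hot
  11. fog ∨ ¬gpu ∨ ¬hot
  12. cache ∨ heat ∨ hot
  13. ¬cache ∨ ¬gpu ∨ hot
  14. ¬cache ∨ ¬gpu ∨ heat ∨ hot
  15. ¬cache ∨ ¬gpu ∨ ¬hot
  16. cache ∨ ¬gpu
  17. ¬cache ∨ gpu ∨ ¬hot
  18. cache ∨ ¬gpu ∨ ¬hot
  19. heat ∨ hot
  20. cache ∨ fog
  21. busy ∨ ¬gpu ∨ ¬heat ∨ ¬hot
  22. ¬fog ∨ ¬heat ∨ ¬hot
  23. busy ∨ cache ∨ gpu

No satisfying assignment exists.

Case gpu = True:
  (cache ∨ ¬gpu) forces cache = True.
  (¬busy ∨ ¬cache ∨ ¬gpu) forces busy = False.
  (busy ∨ ¬gpu ∨ ¬heat) forces heat = False.
  (¬cache ∨ ¬gpu ∨ hot) forces hot = True.
  Clause (¬cache ∨ ¬gpu ∨ ¬hot) is falsified — contradiction.
Case gpu = False:
  (gpu ∨ ¬heat) forces heat = False.
  (gpu ∨ ¬hot) forces hot = False.
  Clause (heat ∨ hot) is falsified — contradiction.
Both cases fail, so the formula is unsatisfiable.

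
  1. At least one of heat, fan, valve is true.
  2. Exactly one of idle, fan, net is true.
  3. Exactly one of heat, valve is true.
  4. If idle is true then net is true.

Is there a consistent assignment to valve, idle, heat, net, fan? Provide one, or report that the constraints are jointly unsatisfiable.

valve: False; idle: False; heat: True; net: False; fan: True

  (1) {heat, fan, valve}: 2 true — at least one ✓
  (2) {idle, fan, net}: 1 true — exactly one ✓
  (3) {heat, valve}: 1 true — exactly one ✓
  (4) idle=F ⇒ net: vacuous ✓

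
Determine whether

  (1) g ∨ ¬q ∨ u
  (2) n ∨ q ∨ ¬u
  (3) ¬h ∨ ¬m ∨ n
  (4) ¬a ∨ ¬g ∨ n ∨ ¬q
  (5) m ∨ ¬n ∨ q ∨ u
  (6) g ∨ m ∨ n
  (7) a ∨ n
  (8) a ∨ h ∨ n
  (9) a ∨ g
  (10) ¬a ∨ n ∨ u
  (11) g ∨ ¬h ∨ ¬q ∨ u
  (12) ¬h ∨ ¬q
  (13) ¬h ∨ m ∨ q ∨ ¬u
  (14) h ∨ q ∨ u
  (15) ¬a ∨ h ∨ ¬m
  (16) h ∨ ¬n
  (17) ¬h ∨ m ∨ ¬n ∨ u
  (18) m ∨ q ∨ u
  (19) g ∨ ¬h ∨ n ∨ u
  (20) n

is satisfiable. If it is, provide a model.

Unit clause (n) forces n = True.
In (h ∨ ¬n) only h is left, so h = True.
In (¬h ∨ ¬q) only ¬q is left, so q = False.
Set g = False.
  then (a ∨ g) forces a = True.
Try m = False:
  (m ∨ ¬n ∨ q ∨ u) forces u = True.
  clause (¬h ∨ m ∨ q ∨ ¬u) is falsified — backtrack.
So m = True.
Set u = False.
All clauses satisfied.

g = False; q = False; h = True; m = True; a = True; n = True; u = False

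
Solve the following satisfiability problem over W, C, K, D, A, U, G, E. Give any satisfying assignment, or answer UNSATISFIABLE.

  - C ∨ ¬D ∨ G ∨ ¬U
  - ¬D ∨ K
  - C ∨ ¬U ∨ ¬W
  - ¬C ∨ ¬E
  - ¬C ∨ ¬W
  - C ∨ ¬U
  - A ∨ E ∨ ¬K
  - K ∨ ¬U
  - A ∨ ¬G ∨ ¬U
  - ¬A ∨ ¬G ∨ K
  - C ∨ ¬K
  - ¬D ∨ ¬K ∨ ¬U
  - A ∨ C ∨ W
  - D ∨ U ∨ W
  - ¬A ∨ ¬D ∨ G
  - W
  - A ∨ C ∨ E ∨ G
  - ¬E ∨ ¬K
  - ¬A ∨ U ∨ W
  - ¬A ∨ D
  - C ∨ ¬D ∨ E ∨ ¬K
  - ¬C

W = True; C = False; K = False; D = False; A = False; U = False; G = True; E = True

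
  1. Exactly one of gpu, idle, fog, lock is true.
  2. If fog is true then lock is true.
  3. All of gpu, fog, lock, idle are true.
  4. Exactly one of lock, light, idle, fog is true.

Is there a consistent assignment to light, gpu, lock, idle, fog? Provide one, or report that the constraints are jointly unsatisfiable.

Case fog = True:
  (1) with fog=T forces gpu = False.
  Constraint (3) is violated (gpu=F) — contradiction.
Case fog = False:
  Constraint (3) is violated (fog=F) — contradiction.
Both cases fail — unsatisfiable.

Unsatisfiable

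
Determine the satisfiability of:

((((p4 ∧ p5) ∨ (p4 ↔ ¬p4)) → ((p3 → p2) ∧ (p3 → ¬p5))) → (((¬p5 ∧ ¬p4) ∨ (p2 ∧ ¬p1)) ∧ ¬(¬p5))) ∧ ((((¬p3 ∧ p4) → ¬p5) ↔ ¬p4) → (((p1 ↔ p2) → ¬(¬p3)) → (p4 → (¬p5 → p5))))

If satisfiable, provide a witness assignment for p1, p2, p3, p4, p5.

p1 = False, p2 = True, p3 = True, p4 = False, p5 = True

  (((p4 ∧ p5) ∨ (p4 ↔ ¬p4)) → ((p3 → p2) ∧ (p3 → ¬p5))) → (((¬p5 ∧ ¬p4) ∨ (p2 ∧ ¬p1)) ∧ ¬(¬p5)) = True
    ((p4 ∧ p5) ∨ (p4 ↔ ¬p4)) → ((p3 → p2) ∧ (p3 → ¬p5)) = True
      (p4 ∧ p5) ∨ (p4 ↔ ¬p4) = False
        p4 ∧ p5 = False
        p4 ↔ ¬p4 = False
          ¬p4 = True
      (p3 → p2) ∧ (p3 → ¬p5) = False
        p3 → p2 = True
        p3 → ¬p5 = False
          ¬p5 = False
    ((¬p5 ∧ ¬p4) ∨ (p2 ∧ ¬p1)) ∧ ¬(¬p5) = True
      (¬p5 ∧ ¬p4) ∨ (p2 ∧ ¬p1) = True
        ¬p5 ∧ ¬p4 = False
          ¬p5 = False
          ¬p4 = True
        p2 ∧ ¬p1 = True
          ¬p1 = True
      ¬(¬p5) = True
        ¬p5 = False
  (((¬p3 ∧ p4) → ¬p5) ↔ ¬p4) → (((p1 ↔ p2) → ¬(¬p3)) → (p4 → (¬p5 → p5))) = True
    ((¬p3 ∧ p4) → ¬p5) ↔ ¬p4 = True
      (¬p3 ∧ p4) → ¬p5 = True
        ¬p3 ∧ p4 = False
          ¬p3 = False
        ¬p5 = False
      ¬p4 = True
    ((p1 ↔ p2) → ¬(¬p3)) → (p4 → (¬p5 → p5)) = True
      (p1 ↔ p2) → ¬(¬p3) = True
        p1 ↔ p2 = False
        ¬(¬p3) = True
          ¬p3 = False
      p4 → (¬p5 → p5) = True
        ¬p5 → p5 = True
          ¬p5 = False
Both conjuncts True, so the formula holds.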